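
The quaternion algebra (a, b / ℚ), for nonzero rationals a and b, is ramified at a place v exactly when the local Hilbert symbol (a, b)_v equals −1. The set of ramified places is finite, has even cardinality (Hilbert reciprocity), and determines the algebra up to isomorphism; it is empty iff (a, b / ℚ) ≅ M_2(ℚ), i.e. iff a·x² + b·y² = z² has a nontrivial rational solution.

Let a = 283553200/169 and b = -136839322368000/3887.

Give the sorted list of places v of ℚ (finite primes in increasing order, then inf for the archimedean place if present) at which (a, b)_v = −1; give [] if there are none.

[5, 23, 41, 47]

(a, b) ≡ (14467, -278779090) mod (ℚ^×)²; places V = {2, 3, 5, 7, 13, 17, 23, 37, 41, 47, ∞}.
(a,b)_41: α=0, u≡14; β=1, v≡10 (mod 41); (14|41)=-1, (10|41)=+1; sign (−1)^0·-1^1·+1^0 = -1.
(a,b)_13: α=-2, u≡8; β=-2, v≡6 (mod 13); (8|13)=-1, (6|13)=-1; sign (−1)^0·-1^-2·-1^-2 = +1.
(a,b)_5: α=2, u≡2; β=3, v≡3 (mod 5); (2|5)=-1, (3|5)=-1; sign (−1)^0·-1^3·-1^2 = -1.
(a,b)_3: α=0, u≡1; β=2, v≡2 (mod 3); (1|3)=+1, (2|3)=-1; sign (−1)^0·+1^2·-1^0 = +1.
(a,b)_2: α=4, β=11; u≡3, v≡7 (mod 8); ε(u)ε(v)=1·1, αω(v)=4·0, βω(u)=11·1; sum ≡ 0  ⇒  +1.
(a,b)_∞: sgn(14467)=+, sgn(-278779090)=−, so +1.
(a,b)_17: α=1, u≡1; β=1, v≡9 (mod 17); (1|17)=+1, (9|17)=+1; sign (−1)^0·+1^1·+1^1 = +1.
(a,b)_47: α=0, u≡45; β=1, v≡21 (mod 47); (45|47)=-1, (21|47)=+1; sign (−1)^0·-1^1·+1^0 = -1.
(a,b)_37: α=1, u≡27; β=1, v≡11 (mod 37); (27|37)=+1, (11|37)=+1; sign (−1)^0·+1^1·+1^1 = +1.
(a,b)_23: α=1, u≡4; β=-1, v≡16 (mod 23); (4|23)=+1, (16|23)=+1; sign (−1)^1·+1^-1·+1^1 = -1.
(a,b)_7: α=2, u≡5; β=2, v≡6 (mod 7); (5|7)=-1, (6|7)=-1; sign (−1)^0·-1^2·-1^2 = +1.
Ram(14467, -278779090) = {5, 23, 41, 47}; no ℚ_5-point on the conic.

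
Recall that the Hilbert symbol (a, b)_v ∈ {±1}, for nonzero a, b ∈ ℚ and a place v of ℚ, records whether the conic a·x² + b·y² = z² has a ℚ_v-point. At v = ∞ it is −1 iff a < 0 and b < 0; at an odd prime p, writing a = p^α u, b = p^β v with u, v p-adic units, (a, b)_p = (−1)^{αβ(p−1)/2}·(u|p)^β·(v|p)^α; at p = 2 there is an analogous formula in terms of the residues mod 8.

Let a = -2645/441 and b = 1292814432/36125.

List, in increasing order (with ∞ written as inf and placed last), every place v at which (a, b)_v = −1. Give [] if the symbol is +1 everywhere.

(a, b) ≡ (-5, 11310) mod (ℚ^×)²; places V = {2, 3, 5, 7, 13, 17, 23, 29, ∞}.
(a,b)_5: α=1, u≡1; β=-3, v≡3 (mod 5); (1|5)=+1, (3|5)=-1; sign (−1)^0·+1^-3·-1^1 = -1.
(a,b)_29: α=0, u≡28; β=1, v≡4 (mod 29); (28|29)=+1, (4|29)=+1; sign (−1)^0·+1^1·+1^0 = +1.
(a,b)_23: α=2, u≡16; β=0, v≡14 (mod 23); (16|23)=+1, (14|23)=-1; sign (−1)^0·+1^0·-1^2 = +1.
(a,b)_3: α=-2, u≡1; β=7, v≡2 (mod 3); (1|3)=+1, (2|3)=-1; sign (−1)^0·+1^7·-1^-2 = +1.
(a,b)_17: α=0, u≡10; β=-2, v≡5 (mod 17); (10|17)=-1, (5|17)=-1; sign (−1)^0·-1^-2·-1^0 = +1.
(a,b)_∞: sgn(-5)=−, sgn(11310)=+, so +1.
(a,b)_13: α=0, u≡6; β=1, v≡3 (mod 13); (6|13)=-1, (3|13)=+1; sign (−1)^0·-1^1·+1^0 = -1.
(a,b)_7: α=-2, u≡4; β=2, v≡6 (mod 7); (4|7)=+1, (6|7)=-1; sign (−1)^0·+1^2·-1^-2 = +1.
(a,b)_2: α=0, β=5; u≡3, v≡7 (mod 8); ε(u)ε(v)=1·1, αω(v)=0·0, βω(u)=5·1; sum ≡ 0  ⇒  +1.
|Ram(-5, 11310)| = 2, even; anisotropic at {5, 13}.

[5, 13]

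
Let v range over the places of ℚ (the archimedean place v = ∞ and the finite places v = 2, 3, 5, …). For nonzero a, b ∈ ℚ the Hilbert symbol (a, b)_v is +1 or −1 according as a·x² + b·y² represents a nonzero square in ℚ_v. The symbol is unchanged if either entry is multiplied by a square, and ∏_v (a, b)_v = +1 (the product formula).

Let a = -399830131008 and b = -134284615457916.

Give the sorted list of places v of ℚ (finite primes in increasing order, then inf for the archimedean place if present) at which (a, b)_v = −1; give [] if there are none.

[7, 47, 53, inf]

Mod squares: a ≡ -53, b ≡ -52311. Check v ∈ {∞, 2, 3, 7, 11, 47, 53}.
v=53: a=53^1·(≡38), b=53^1·(≡27) mod 53; (38|53)=+1, (27|53)=-1; (−1)^{1·1·26}·(+1)^1·(-1)^1 = -1.
v=∞: -53 < 0 and -52311 < 0  ⇒  (a,b)_∞ = -1.
v=2: v_2(a)=6, v_2(b)=2; units ≡ 3, 1 (mod 8); ε·ε+αω+βω = 1·0+6·0+2·1 ≡ 0  ⇒  (a,b)_2 = +1.
v=7: a=7^2·(≡6), b=7^5·(≡5) mod 7; (6|7)=-1, (5|7)=-1; (−1)^{2·5·3}·(-1)^5·(-1)^2 = -1.
v=47: a=47^2·(≡13), b=47^3·(≡41) mod 47; (13|47)=-1, (41|47)=-1; (−1)^{2·3·23}·(-1)^3·(-1)^2 = -1.
v=3: a=3^2·(≡1), b=3^1·(≡2) mod 3; (1|3)=+1, (2|3)=-1; (−1)^{2·1·1}·(+1)^1·(-1)^2 = +1.
v=11: a=11^2·(≡8), b=11^2·(≡1) mod 11; (8|11)=-1, (1|11)=+1; (−1)^{2·2·5}·(-1)^2·(+1)^2 = +1.
|Ram(-53, -52311)| = 4, even; anisotropic at {7, 47, 53, ∞}.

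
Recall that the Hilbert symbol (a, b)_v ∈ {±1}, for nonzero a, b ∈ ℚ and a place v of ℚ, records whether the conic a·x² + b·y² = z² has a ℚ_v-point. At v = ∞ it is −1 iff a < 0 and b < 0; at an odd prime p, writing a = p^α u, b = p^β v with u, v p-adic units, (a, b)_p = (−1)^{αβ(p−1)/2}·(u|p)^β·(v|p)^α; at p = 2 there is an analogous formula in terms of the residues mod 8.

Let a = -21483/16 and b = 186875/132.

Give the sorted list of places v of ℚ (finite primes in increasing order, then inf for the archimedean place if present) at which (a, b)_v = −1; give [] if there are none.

Mod squares: a ≡ -2387, b ≡ 9867. Check v ∈ {∞, 2, 3, 5, 7, 11, 13, 23, 31}.
v=23: a=23^0·(≡10), b=23^1·(≡22) mod 23; (10|23)=-1, (22|23)=-1; (−1)^{0·1·11}·(-1)^1·(-1)^0 = -1.
v=3: a=3^2·(≡1), b=3^-1·(≡1) mod 3; (1|3)=+1, (1|3)=+1; (−1)^{2·-1·1}·(+1)^-1·(+1)^2 = +1.
v=2: v_2(a)=-4, v_2(b)=-2; units ≡ 5, 3 (mod 8); ε·ε+αω+βω = 0·1+-4·1+-2·1 ≡ 0  ⇒  (a,b)_2 = +1.
v=5: a=5^0·(≡2), b=5^4·(≡2) mod 5; (2|5)=-1, (2|5)=-1; (−1)^{0·4·2}·(-1)^4·(-1)^0 = +1.
v=31: a=31^1·(≡9), b=31^0·(≡28) mod 31; (9|31)=+1, (28|31)=+1; (−1)^{1·0·15}·(+1)^0·(+1)^1 = +1.
v=13: a=13^0·(≡2), b=13^1·(≡5) mod 13; (2|13)=-1, (5|13)=-1; (−1)^{0·1·6}·(-1)^1·(-1)^0 = -1.
v=∞: -2387 < 0 and 9867 > 0  ⇒  (a,b)_∞ = +1.
v=7: a=7^1·(≡2), b=7^0·(≡4) mod 7; (2|7)=+1, (4|7)=+1; (−1)^{1·0·3}·(+1)^0·(+1)^1 = +1.
v=11: a=11^1·(≡1), b=11^-1·(≡7) mod 11; (1|11)=+1, (7|11)=-1; (−1)^{1·-1·5}·(+1)^-1·(-1)^1 = +1.
|Ram(-2387, 9867)| = 2, even; anisotropic at {13, 23}.

[13, 23]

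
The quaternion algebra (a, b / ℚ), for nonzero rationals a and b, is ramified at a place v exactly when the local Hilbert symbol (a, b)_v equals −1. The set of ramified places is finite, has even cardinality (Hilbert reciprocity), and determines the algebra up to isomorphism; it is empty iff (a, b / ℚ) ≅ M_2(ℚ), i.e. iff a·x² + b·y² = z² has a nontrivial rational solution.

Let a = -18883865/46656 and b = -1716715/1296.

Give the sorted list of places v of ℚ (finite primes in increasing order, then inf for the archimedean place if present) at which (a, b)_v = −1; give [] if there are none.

[13, inf]

(a, b) ≡ (-65, -715) mod (ℚ^×)²; places V = {2, 3, 5, 7, 11, 13, ∞}.
(a,b)_3: α=-6, u≡1; β=-4, v≡2 (mod 3); (1|3)=+1, (2|3)=-1; sign (−1)^0·+1^-4·-1^-6 = +1.
(a,b)_5: α=1, u≡2; β=1, v≡2 (mod 5); (2|5)=-1, (2|5)=-1; sign (−1)^0·-1^1·-1^1 = +1.
(a,b)_7: α=4, u≡3; β=4, v≡6 (mod 7); (3|7)=-1, (6|7)=-1; sign (−1)^0·-1^4·-1^4 = +1.
(a,b)_13: α=1, u≡11; β=1, v≡10 (mod 13); (11|13)=-1, (10|13)=+1; sign (−1)^0·-1^1·+1^1 = -1.
(a,b)_∞: sgn(-65)=−, sgn(-715)=−, so -1.
(a,b)_11: α=2, u≡5; β=1, v≡4 (mod 11); (5|11)=+1, (4|11)=+1; sign (−1)^0·+1^1·+1^2 = +1.
(a,b)_2: α=-6, β=-4; u≡7, v≡5 (mod 8); ε(u)ε(v)=1·0, αω(v)=-6·1, βω(u)=-4·0; sum ≡ 0  ⇒  +1.
(-65, -715 / ℚ) ramifies at {13, ∞}: a division algebra.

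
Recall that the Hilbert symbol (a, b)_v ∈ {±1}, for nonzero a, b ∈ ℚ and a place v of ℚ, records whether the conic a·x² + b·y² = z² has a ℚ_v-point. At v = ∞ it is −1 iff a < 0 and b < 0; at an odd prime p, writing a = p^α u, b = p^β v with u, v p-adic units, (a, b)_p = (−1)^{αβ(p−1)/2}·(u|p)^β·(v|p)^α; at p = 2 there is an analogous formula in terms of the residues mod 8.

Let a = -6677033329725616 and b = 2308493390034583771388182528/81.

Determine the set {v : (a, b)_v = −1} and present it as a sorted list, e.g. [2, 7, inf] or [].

[2, 11, 13, 23]

(a, b) ≡ (-62491, 163438) mod (ℚ^×)²; places V = {2, 3, 11, 13, 17, 19, 23, ∞}.
(a,b)_19: α=3, u≡9; β=5, v≡12 (mod 19); (9|19)=+1, (12|19)=-1; sign (−1)^1·+1^5·-1^3 = +1.
(a,b)_3: α=0, u≡2; β=-4, v≡1 (mod 3); (2|3)=-1, (1|3)=+1; sign (−1)^0·-1^-4·+1^0 = +1.
(a,b)_23: α=3, u≡11; β=5, v≡22 (mod 23); (11|23)=-1, (22|23)=-1; sign (−1)^1·-1^5·-1^3 = -1.
(a,b)_17: α=2, u≡1; β=3, v≡16 (mod 17); (1|17)=+1, (16|17)=+1; sign (−1)^0·+1^3·+1^2 = +1.
(a,b)_13: α=1, u≡9; β=2, v≡11 (mod 13); (9|13)=+1, (11|13)=-1; sign (−1)^0·+1^2·-1^1 = -1.
(a,b)_∞: sgn(-62491)=−, sgn(163438)=+, so +1.
(a,b)_2: α=4, β=17; u≡5, v≡7 (mod 8); ε(u)ε(v)=0·1, αω(v)=4·0, βω(u)=17·1; sum ≡ 1  ⇒  -1.
(a,b)_11: α=3, u≡7; β=3, v≡6 (mod 11); (7|11)=-1, (6|11)=-1; sign (−1)^1·-1^3·-1^3 = -1.
Ram(-62491, 163438) = {2, 11, 13, 23}; no ℚ_2-point on the conic.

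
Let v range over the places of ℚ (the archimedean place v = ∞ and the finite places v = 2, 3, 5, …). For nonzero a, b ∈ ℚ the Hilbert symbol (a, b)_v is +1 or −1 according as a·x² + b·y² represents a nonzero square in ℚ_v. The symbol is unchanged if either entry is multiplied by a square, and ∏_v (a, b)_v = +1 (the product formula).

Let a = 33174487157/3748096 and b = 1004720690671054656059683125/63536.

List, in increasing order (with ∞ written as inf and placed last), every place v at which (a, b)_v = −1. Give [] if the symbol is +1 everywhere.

[7, 17]

(a, b) ≡ (136493, 1501423) mod (ℚ^×)²; places V = {2, 3, 5, 7, 11, 17, 19, 29, 31, 37, ∞}.
(a,b)_2: α=-8, β=-4; u≡5, v≡7 (mod 8); ε(u)ε(v)=0·1, αω(v)=-8·0, βω(u)=-4·1; sum ≡ 0  ⇒  +1.
(a,b)_19: α=0, u≡4; β=-2, v≡5 (mod 19); (4|19)=+1, (5|19)=+1; sign (−1)^0·+1^-2·+1^0 = +1.
(a,b)_37: α=1, u≡26; β=3, v≡4 (mod 37); (26|37)=+1, (4|37)=+1; sign (−1)^0·+1^3·+1^1 = +1.
(a,b)_7: α=1, u≡4; β=3, v≡4 (mod 7); (4|7)=+1, (4|7)=+1; sign (−1)^1·+1^3·+1^1 = -1.
(a,b)_17: α=3, u≡10; β=7, v≡13 (mod 17); (10|17)=-1, (13|17)=+1; sign (−1)^0·-1^7·+1^3 = -1.
(a,b)_11: α=-4, u≡3; β=-1, v≡5 (mod 11); (3|11)=+1, (5|11)=+1; sign (−1)^0·+1^-1·+1^-4 = +1.
(a,b)_3: α=0, u≡2; β=2, v≡1 (mod 3); (2|3)=-1, (1|3)=+1; sign (−1)^0·-1^2·+1^0 = +1.
(a,b)_5: α=0, u≡2; β=4, v≡3 (mod 5); (2|5)=-1, (3|5)=-1; sign (−1)^0·-1^4·-1^0 = +1.
(a,b)_31: α=1, u≡4; β=3, v≡3 (mod 31); (4|31)=+1, (3|31)=-1; sign (−1)^1·+1^3·-1^1 = +1.
(a,b)_∞: sgn(136493)=+, sgn(1501423)=+, so +1.
(a,b)_29: α=2, u≡15; β=2, v≡5 (mod 29); (15|29)=-1, (5|29)=+1; sign (−1)^0·-1^2·+1^2 = +1.
(136493, 1501423 / ℚ) ramifies at {7, 17}: a division algebra.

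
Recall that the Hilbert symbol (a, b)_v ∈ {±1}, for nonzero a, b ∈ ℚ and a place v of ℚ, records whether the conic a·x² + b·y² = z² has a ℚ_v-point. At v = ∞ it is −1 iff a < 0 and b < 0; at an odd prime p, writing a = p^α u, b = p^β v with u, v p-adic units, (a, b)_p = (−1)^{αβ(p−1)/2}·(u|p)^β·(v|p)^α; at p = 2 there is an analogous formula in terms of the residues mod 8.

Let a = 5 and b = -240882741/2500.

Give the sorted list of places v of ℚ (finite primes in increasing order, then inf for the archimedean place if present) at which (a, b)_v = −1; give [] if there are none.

Mod squares: a ≡ 5, b ≡ -330429. Check v ∈ {∞, 2, 3, 5, 11, 17, 19, 31}.
v=5: a=5^1·(≡1), b=5^-4·(≡1) mod 5; (1|5)=+1, (1|5)=+1; (−1)^{1·-4·2}·(+1)^-4·(+1)^1 = +1.
v=3: a=3^0·(≡2), b=3^7·(≡2) mod 3; (2|3)=-1, (2|3)=-1; (−1)^{0·7·1}·(-1)^7·(-1)^0 = -1.
v=∞: 5 > 0 and -330429 < 0  ⇒  (a,b)_∞ = +1.
v=19: a=19^0·(≡5), b=19^1·(≡10) mod 19; (5|19)=+1, (10|19)=-1; (−1)^{0·1·9}·(+1)^1·(-1)^0 = +1.
v=11: a=11^0·(≡5), b=11^1·(≡2) mod 11; (5|11)=+1, (2|11)=-1; (−1)^{0·1·5}·(+1)^1·(-1)^0 = +1.
v=2: v_2(a)=0, v_2(b)=-2; units ≡ 5, 3 (mod 8); ε·ε+αω+βω = 0·1+0·1+-2·1 ≡ 0  ⇒  (a,b)_2 = +1.
v=17: a=17^0·(≡5), b=17^1·(≡12) mod 17; (5|17)=-1, (12|17)=-1; (−1)^{0·1·8}·(-1)^1·(-1)^0 = -1.
v=31: a=31^0·(≡5), b=31^1·(≡4) mod 31; (5|31)=+1, (4|31)=+1; (−1)^{0·1·15}·(+1)^1·(+1)^0 = +1.
(5, -330429 / ℚ) ramifies at {3, 17}: a division algebra.

[3, 17]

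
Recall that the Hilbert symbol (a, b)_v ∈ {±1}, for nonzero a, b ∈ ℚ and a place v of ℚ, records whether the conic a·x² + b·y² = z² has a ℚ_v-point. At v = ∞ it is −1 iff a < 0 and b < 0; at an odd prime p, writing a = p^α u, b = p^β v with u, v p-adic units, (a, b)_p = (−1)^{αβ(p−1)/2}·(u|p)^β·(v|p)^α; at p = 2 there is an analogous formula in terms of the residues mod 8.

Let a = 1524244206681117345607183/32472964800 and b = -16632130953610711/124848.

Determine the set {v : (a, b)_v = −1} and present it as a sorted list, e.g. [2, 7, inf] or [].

[13, 41]

(a, b) ≡ (1437501, -93) mod (ℚ^×)²; places V = {2, 3, 5, 7, 11, 13, 17, 23, 29, 31, 41, ∞}.
(a,b)_7: α=4, u≡4; β=2, v≡5 (mod 7); (4|7)=+1, (5|7)=-1; sign (−1)^0·+1^2·-1^4 = +1.
(a,b)_41: α=3, u≡7; β=2, v≡19 (mod 41); (7|41)=-1, (19|41)=-1; sign (−1)^0·-1^2·-1^3 = -1.
(a,b)_3: α=-5, u≡1; β=-3, v≡2 (mod 3); (1|3)=+1, (2|3)=-1; sign (−1)^1·+1^-3·-1^-5 = +1.
(a,b)_13: α=1, u≡12; β=0, v≡8 (mod 13); (12|13)=+1, (8|13)=-1; sign (−1)^0·+1^0·-1^1 = -1.
(a,b)_2: α=-6, β=-4; u≡5, v≡3 (mod 8); ε(u)ε(v)=0·1, αω(v)=-6·1, βω(u)=-4·1; sum ≡ 0  ⇒  +1.
(a,b)_5: α=-2, u≡4; β=0, v≡3 (mod 5); (4|5)=+1, (3|5)=-1; sign (−1)^0·+1^0·-1^-2 = +1.
(a,b)_17: α=-4, u≡15; β=-2, v≡15 (mod 17); (15|17)=+1, (15|17)=+1; sign (−1)^0·+1^-2·+1^-4 = +1.
(a,b)_∞: sgn(1437501)=+, sgn(-93)=−, so +1.
(a,b)_11: α=6, u≡10; β=4, v≡6 (mod 11); (10|11)=-1, (6|11)=-1; sign (−1)^0·-1^4·-1^6 = +1.
(a,b)_31: α=1, u≡22; β=1, v≡1 (mod 31); (22|31)=-1, (1|31)=+1; sign (−1)^1·-1^1·+1^1 = +1.
(a,b)_23: α=2, u≡16; β=2, v≡19 (mod 23); (16|23)=+1, (19|23)=-1; sign (−1)^0·+1^2·-1^2 = +1.
(a,b)_29: α=3, u≡12; β=2, v≡23 (mod 29); (12|29)=-1, (23|29)=+1; sign (−1)^0·-1^2·+1^3 = +1.
|Ram(1437501, -93)| = 2, even; anisotropic at {13, 41}.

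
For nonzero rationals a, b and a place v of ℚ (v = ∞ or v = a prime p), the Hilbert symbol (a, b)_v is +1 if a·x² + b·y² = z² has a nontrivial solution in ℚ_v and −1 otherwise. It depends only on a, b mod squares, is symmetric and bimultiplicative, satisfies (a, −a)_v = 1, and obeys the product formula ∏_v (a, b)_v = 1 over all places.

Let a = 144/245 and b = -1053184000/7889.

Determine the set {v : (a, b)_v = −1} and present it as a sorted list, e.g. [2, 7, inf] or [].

[5, 7, 17, 23]

Mod squares: a ≡ 5, b ≡ -13685. Check v ∈ {∞, 2, 3, 5, 7, 11, 17, 23}.
v=2: v_2(a)=4, v_2(b)=12; units ≡ 5, 3 (mod 8); ε·ε+αω+βω = 0·1+4·1+12·1 ≡ 0  ⇒  (a,b)_2 = +1.
v=17: a=17^0·(≡6), b=17^1·(≡12) mod 17; (6|17)=-1, (12|17)=-1; (−1)^{0·1·8}·(-1)^1·(-1)^0 = -1.
v=3: a=3^2·(≡2), b=3^0·(≡1) mod 3; (2|3)=-1, (1|3)=+1; (−1)^{2·0·1}·(-1)^0·(+1)^2 = +1.
v=11: a=11^0·(≡4), b=11^2·(≡7) mod 11; (4|11)=+1, (7|11)=-1; (−1)^{0·2·5}·(+1)^2·(-1)^0 = +1.
v=7: a=7^-2·(≡5), b=7^-3·(≡3) mod 7; (5|7)=-1, (3|7)=-1; (−1)^{-2·-3·3}·(-1)^-3·(-1)^-2 = -1.
v=23: a=23^0·(≡5), b=23^-1·(≡8) mod 23; (5|23)=-1, (8|23)=+1; (−1)^{0·-1·11}·(-1)^-1·(+1)^0 = -1.
v=5: a=5^-1·(≡1), b=5^3·(≡2) mod 5; (1|5)=+1, (2|5)=-1; (−1)^{-1·3·2}·(+1)^3·(-1)^-1 = -1.
v=∞: 5 > 0 and -13685 < 0  ⇒  (a,b)_∞ = +1.
(5, -13685 / ℚ) ramifies at {5, 7, 17, 23}: a division algebra.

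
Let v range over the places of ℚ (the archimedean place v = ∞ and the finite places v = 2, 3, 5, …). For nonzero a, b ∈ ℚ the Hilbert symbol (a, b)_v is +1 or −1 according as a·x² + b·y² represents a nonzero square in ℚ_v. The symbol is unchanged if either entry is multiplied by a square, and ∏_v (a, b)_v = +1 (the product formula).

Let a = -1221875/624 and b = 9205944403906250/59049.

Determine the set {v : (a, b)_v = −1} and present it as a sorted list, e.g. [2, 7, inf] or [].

[2, 3]

Mod squares: a ≡ -76245, b ≡ 26. Check v ∈ {∞, 2, 3, 5, 7, 11, 13, 17, 23}.
v=17: a=17^1·(≡10), b=17^2·(≡9) mod 17; (10|17)=-1, (9|17)=+1; (−1)^{1·2·8}·(-1)^2·(+1)^1 = +1.
v=3: a=3^-1·(≡1), b=3^-10·(≡2) mod 3; (1|3)=+1, (2|3)=-1; (−1)^{-1·-10·1}·(+1)^-10·(-1)^-1 = -1.
v=7: a=7^0·(≡3), b=7^2·(≡3) mod 7; (3|7)=-1, (3|7)=-1; (−1)^{0·2·3}·(-1)^2·(-1)^0 = +1.
v=5: a=5^5·(≡1), b=5^8·(≡1) mod 5; (1|5)=+1, (1|5)=+1; (−1)^{5·8·2}·(+1)^8·(+1)^5 = +1.
v=11: a=11^0·(≡2), b=11^2·(≡9) mod 11; (2|11)=-1, (9|11)=+1; (−1)^{0·2·5}·(-1)^2·(+1)^0 = +1.
v=13: a=13^-1·(≡11), b=13^1·(≡5) mod 13; (11|13)=-1, (5|13)=-1; (−1)^{-1·1·6}·(-1)^1·(-1)^-1 = +1.
v=∞: -76245 < 0 and 26 > 0  ⇒  (a,b)_∞ = +1.
v=2: v_2(a)=-4, v_2(b)=1; units ≡ 3, 5 (mod 8); ε·ε+αω+βω = 1·0+-4·1+1·1 ≡ 1  ⇒  (a,b)_2 = -1.
v=23: a=23^1·(≡17), b=23^2·(≡1) mod 23; (17|23)=-1, (1|23)=+1; (−1)^{1·2·11}·(-1)^2·(+1)^1 = +1.
|Ram(-76245, 26)| = 2, even; anisotropic at {2, 3}.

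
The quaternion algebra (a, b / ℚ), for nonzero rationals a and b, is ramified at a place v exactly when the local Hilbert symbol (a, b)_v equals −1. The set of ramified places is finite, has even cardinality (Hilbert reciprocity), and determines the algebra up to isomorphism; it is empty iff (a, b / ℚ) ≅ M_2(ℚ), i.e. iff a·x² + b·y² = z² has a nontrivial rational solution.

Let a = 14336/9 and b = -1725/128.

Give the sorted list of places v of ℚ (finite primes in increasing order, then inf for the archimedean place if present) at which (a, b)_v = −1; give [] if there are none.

(a, b) ≡ (14, -138) mod (ℚ^×)²; places V = {2, 3, 5, 7, 23, ∞}.
(a,b)_3: α=-2, u≡2; β=1, v≡2 (mod 3); (2|3)=-1, (2|3)=-1; sign (−1)^0·-1^1·-1^-2 = -1.
(a,b)_∞: sgn(14)=+, sgn(-138)=−, so +1.
(a,b)_2: α=11, β=-7; u≡7, v≡3 (mod 8); ε(u)ε(v)=1·1, αω(v)=11·1, βω(u)=-7·0; sum ≡ 0  ⇒  +1.
(a,b)_7: α=1, u≡2; β=0, v≡2 (mod 7); (2|7)=+1, (2|7)=+1; sign (−1)^0·+1^0·+1^1 = +1.
(a,b)_5: α=0, u≡4; β=2, v≡2 (mod 5); (4|5)=+1, (2|5)=-1; sign (−1)^0·+1^2·-1^0 = +1.
(a,b)_23: α=0, u≡11; β=1, v≡19 (mod 23); (11|23)=-1, (19|23)=-1; sign (−1)^0·-1^1·-1^0 = -1.
Ram(14, -138) = {3, 23}; no ℚ_3-point on the conic.

[3, 23]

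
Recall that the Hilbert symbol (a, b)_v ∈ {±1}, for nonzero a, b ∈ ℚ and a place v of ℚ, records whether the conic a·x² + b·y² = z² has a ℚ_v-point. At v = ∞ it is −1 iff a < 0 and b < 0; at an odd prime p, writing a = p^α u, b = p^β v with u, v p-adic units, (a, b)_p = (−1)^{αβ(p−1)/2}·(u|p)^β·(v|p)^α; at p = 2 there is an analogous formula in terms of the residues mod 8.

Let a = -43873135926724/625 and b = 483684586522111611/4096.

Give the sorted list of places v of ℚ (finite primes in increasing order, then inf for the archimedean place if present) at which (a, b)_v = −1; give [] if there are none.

[2, 23, 37, 43]

Mod squares: a ≡ -622081, b ≡ 11819539. Check v ∈ {∞, 2, 3, 5, 7, 13, 17, 19, 23, 37, 43}.
v=7: a=7^0·(≡4), b=7^2·(≡1) mod 7; (4|7)=+1, (1|7)=+1; (−1)^{0·2·3}·(+1)^2·(+1)^0 = +1.
v=37: a=37^1·(≡13), b=37^1·(≡11) mod 37; (13|37)=-1, (11|37)=+1; (−1)^{1·1·18}·(-1)^1·(+1)^1 = -1.
v=43: a=43^1·(≡38), b=43^1·(≡17) mod 43; (38|43)=+1, (17|43)=+1; (−1)^{1·1·21}·(+1)^1·(+1)^1 = -1.
v=∞: -622081 < 0 and 11819539 > 0  ⇒  (a,b)_∞ = +1.
v=5: a=5^-4·(≡1), b=5^0·(≡1) mod 5; (1|5)=+1, (1|5)=+1; (−1)^{-4·0·2}·(+1)^0·(+1)^-4 = +1.
v=3: a=3^0·(≡2), b=3^4·(≡1) mod 3; (2|3)=-1, (1|3)=+1; (−1)^{0·4·1}·(-1)^4·(+1)^0 = +1.
v=13: a=13^2·(≡11), b=13^4·(≡4) mod 13; (11|13)=-1, (4|13)=+1; (−1)^{2·4·6}·(-1)^4·(+1)^2 = +1.
v=2: v_2(a)=2, v_2(b)=-12; units ≡ 7, 3 (mod 8); ε·ε+αω+βω = 1·1+2·1+-12·0 ≡ 1  ⇒  (a,b)_2 = -1.
v=17: a=17^3·(≡15), b=17^1·(≡2) mod 17; (15|17)=+1, (2|17)=+1; (−1)^{3·1·8}·(+1)^1·(+1)^3 = +1.
v=23: a=23^1·(≡8), b=23^1·(≡13) mod 23; (8|23)=+1, (13|23)=+1; (−1)^{1·1·11}·(+1)^1·(+1)^1 = -1.
v=19: a=19^2·(≡6), b=19^3·(≡2) mod 19; (6|19)=+1, (2|19)=-1; (−1)^{2·3·9}·(+1)^3·(-1)^2 = +1.
|Ram(-622081, 11819539)| = 4, even; anisotropic at {2, 23, 37, 43}.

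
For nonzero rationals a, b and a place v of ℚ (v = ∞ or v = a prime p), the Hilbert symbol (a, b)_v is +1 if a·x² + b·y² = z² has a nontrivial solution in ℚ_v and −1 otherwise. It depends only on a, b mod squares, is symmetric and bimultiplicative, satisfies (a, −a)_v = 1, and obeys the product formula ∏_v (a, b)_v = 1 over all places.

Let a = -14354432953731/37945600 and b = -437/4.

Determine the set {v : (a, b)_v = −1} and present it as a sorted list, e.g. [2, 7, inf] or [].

[19, inf]

(a, b) ≡ (-19, -437) mod (ℚ^×)²; places V = {2, 3, 5, 7, 11, 13, 17, 19, 23, ∞}.
(a,b)_7: α=-2, u≡1; β=0, v≡1 (mod 7); (1|7)=+1, (1|7)=+1; sign (−1)^0·+1^0·+1^-2 = +1.
(a,b)_3: α=4, u≡2; β=0, v≡1 (mod 3); (2|3)=-1, (1|3)=+1; sign (−1)^0·-1^0·+1^4 = +1.
(a,b)_∞: sgn(-19)=−, sgn(-437)=−, so -1.
(a,b)_11: α=-2, u≡9; β=0, v≡9 (mod 11); (9|11)=+1, (9|11)=+1; sign (−1)^0·+1^0·+1^-2 = +1.
(a,b)_2: α=-8, β=-2; u≡5, v≡3 (mod 8); ε(u)ε(v)=0·1, αω(v)=-8·1, βω(u)=-2·1; sum ≡ 0  ⇒  +1.
(a,b)_17: α=2, u≡2; β=0, v≡14 (mod 17); (2|17)=+1, (14|17)=-1; sign (−1)^0·+1^0·-1^2 = +1.
(a,b)_19: α=3, u≡2; β=1, v≡18 (mod 19); (2|19)=-1, (18|19)=-1; sign (−1)^1·-1^1·-1^3 = -1.
(a,b)_13: α=2, u≡7; β=0, v≡11 (mod 13); (7|13)=-1, (11|13)=-1; sign (−1)^0·-1^0·-1^2 = +1.
(a,b)_23: α=2, u≡1; β=1, v≡1 (mod 23); (1|23)=+1, (1|23)=+1; sign (−1)^0·+1^1·+1^2 = +1.
(a,b)_5: α=-2, u≡1; β=0, v≡2 (mod 5); (1|5)=+1, (2|5)=-1; sign (−1)^0·+1^0·-1^-2 = +1.
Ram(-19, -437) = {19, ∞}; no ℚ_19-point on the conic.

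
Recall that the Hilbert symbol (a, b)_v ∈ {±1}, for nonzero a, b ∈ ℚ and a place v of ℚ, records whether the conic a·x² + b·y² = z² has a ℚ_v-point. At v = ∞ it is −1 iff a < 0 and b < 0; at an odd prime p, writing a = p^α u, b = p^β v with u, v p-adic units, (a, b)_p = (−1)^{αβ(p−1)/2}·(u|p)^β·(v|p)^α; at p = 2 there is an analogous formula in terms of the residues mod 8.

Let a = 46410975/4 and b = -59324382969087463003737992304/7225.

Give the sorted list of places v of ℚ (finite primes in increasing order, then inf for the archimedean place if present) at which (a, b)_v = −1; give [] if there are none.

Mod squares: a ≡ 22919, b ≡ -176111. Check v ∈ {∞, 2, 3, 5, 7, 13, 17, 19, 23, 31, 41, 43}.
v=41: a=41^1·(≡22), b=41^4·(≡9) mod 41; (22|41)=-1, (9|41)=+1; (−1)^{1·4·20}·(-1)^4·(+1)^1 = +1.
v=5: a=5^2·(≡1), b=5^-2·(≡4) mod 5; (1|5)=+1, (4|5)=+1; (−1)^{2·-2·2}·(+1)^-2·(+1)^2 = +1.
v=19: a=19^0·(≡9), b=19^3·(≡2) mod 19; (9|19)=+1, (2|19)=-1; (−1)^{0·3·9}·(+1)^3·(-1)^0 = +1.
v=43: a=43^1·(≡17), b=43^4·(≡4) mod 43; (17|43)=+1, (4|43)=+1; (−1)^{1·4·21}·(+1)^4·(+1)^1 = +1.
v=∞: 22919 > 0 and -176111 < 0  ⇒  (a,b)_∞ = +1.
v=7: a=7^0·(≡4), b=7^2·(≡2) mod 7; (4|7)=+1, (2|7)=+1; (−1)^{0·2·3}·(+1)^2·(+1)^0 = +1.
v=31: a=31^0·(≡25), b=31^1·(≡11) mod 31; (25|31)=+1, (11|31)=-1; (−1)^{0·1·15}·(+1)^1·(-1)^0 = +1.
v=2: v_2(a)=-2, v_2(b)=4; units ≡ 7, 1 (mod 8); ε·ε+αω+βω = 1·0+-2·0+4·0 ≡ 0  ⇒  (a,b)_2 = +1.
v=13: a=13^1·(≡7), b=13^3·(≡9) mod 13; (7|13)=-1, (9|13)=+1; (−1)^{1·3·6}·(-1)^3·(+1)^1 = -1.
v=17: a=17^0·(≡10), b=17^-2·(≡13) mod 17; (10|17)=-1, (13|17)=+1; (−1)^{0·-2·8}·(-1)^-2·(+1)^0 = +1.
v=3: a=3^4·(≡2), b=3^6·(≡1) mod 3; (2|3)=-1, (1|3)=+1; (−1)^{4·6·1}·(-1)^6·(+1)^4 = +1.
v=23: a=23^0·(≡20), b=23^1·(≡18) mod 23; (20|23)=-1, (18|23)=+1; (−1)^{0·1·11}·(-1)^1·(+1)^0 = -1.
Ram(22919, -176111) = {13, 23}; no ℚ_13-point on the conic.

[13, 23]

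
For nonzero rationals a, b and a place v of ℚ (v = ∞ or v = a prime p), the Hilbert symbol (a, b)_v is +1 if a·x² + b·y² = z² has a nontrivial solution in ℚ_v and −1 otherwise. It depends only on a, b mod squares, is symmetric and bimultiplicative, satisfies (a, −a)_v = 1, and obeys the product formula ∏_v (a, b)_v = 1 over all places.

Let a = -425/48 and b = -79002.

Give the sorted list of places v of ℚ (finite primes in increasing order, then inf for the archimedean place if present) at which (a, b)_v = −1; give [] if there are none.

[2, 7, 17, inf]

(a, b) ≡ (-51, -8778) mod (ℚ^×)²; places V = {2, 3, 5, 7, 11, 17, 19, ∞}.
(a,b)_19: α=0, u≡5; β=1, v≡3 (mod 19); (5|19)=+1, (3|19)=-1; sign (−1)^0·+1^1·-1^0 = +1.
(a,b)_17: α=1, u≡14; β=0, v≡14 (mod 17); (14|17)=-1, (14|17)=-1; sign (−1)^0·-1^0·-1^1 = -1.
(a,b)_11: α=0, u≡1; β=1, v≡1 (mod 11); (1|11)=+1, (1|11)=+1; sign (−1)^0·+1^1·+1^0 = +1.
(a,b)_2: α=-4, β=1; u≡5, v≡3 (mod 8); ε(u)ε(v)=0·1, αω(v)=-4·1, βω(u)=1·1; sum ≡ 1  ⇒  -1.
(a,b)_∞: sgn(-51)=−, sgn(-8778)=−, so -1.
(a,b)_3: α=-1, u≡1; β=3, v≡2 (mod 3); (1|3)=+1, (2|3)=-1; sign (−1)^1·+1^3·-1^-1 = +1.
(a,b)_7: α=0, u≡5; β=1, v≡5 (mod 7); (5|7)=-1, (5|7)=-1; sign (−1)^0·-1^1·-1^0 = -1.
(a,b)_5: α=2, u≡1; β=0, v≡3 (mod 5); (1|5)=+1, (3|5)=-1; sign (−1)^0·+1^0·-1^2 = +1.
Ram(-51, -8778) = {2, 7, 17, ∞}; no ℚ_2-point on the conic.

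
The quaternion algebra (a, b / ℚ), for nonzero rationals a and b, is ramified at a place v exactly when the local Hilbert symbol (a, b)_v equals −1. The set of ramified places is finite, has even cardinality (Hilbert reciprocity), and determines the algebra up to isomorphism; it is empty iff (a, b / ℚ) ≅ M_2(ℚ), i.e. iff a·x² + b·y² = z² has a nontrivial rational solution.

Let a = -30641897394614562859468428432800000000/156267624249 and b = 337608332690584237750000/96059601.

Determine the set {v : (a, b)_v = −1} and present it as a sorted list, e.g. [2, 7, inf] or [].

Mod squares: a ≡ -329498, b ≡ 172159. Check v ∈ {∞, 2, 3, 5, 11, 13, 17, 19, 23, 29, 41}.
v=11: a=11^-8·(≡8), b=11^-4·(≡1) mod 11; (8|11)=-1, (1|11)=+1; (−1)^{-8·-4·5}·(-1)^-4·(+1)^-8 = +1.
v=2: v_2(a)=11, v_2(b)=4; units ≡ 3, 7 (mod 8); ε·ε+αω+βω = 1·1+11·0+4·1 ≡ 1  ⇒  (a,b)_2 = -1.
v=5: a=5^8·(≡3), b=5^6·(≡1) mod 5; (3|5)=-1, (1|5)=+1; (−1)^{8·6·2}·(-1)^6·(+1)^8 = +1.
v=23: a=23^3·(≡13), b=23^2·(≡8) mod 23; (13|23)=+1, (8|23)=+1; (−1)^{3·2·11}·(+1)^2·(+1)^3 = +1.
v=41: a=41^2·(≡22), b=41^1·(≡19) mod 41; (22|41)=-1, (19|41)=-1; (−1)^{2·1·20}·(-1)^1·(-1)^2 = -1.
v=13: a=13^5·(≡4), b=13^3·(≡1) mod 13; (4|13)=+1, (1|13)=+1; (−1)^{5·3·6}·(+1)^3·(+1)^5 = +1.
v=29: a=29^3·(≡7), b=29^2·(≡26) mod 29; (7|29)=+1, (26|29)=-1; (−1)^{3·2·14}·(+1)^2·(-1)^3 = -1.
v=∞: -329498 < 0 and 172159 > 0  ⇒  (a,b)_∞ = +1.
v=3: a=3^-6·(≡1), b=3^-8·(≡1) mod 3; (1|3)=+1, (1|3)=+1; (−1)^{-6·-8·1}·(+1)^-8·(+1)^-6 = +1.
v=19: a=19^5·(≡6), b=19^3·(≡9) mod 19; (6|19)=+1, (9|19)=+1; (−1)^{5·3·9}·(+1)^3·(+1)^5 = -1.
v=17: a=17^4·(≡1), b=17^3·(≡7) mod 17; (1|17)=+1, (7|17)=-1; (−1)^{4·3·8}·(+1)^3·(-1)^4 = +1.
Ram(-329498, 172159) = {2, 19, 29, 41}; no ℚ_2-point on the conic.

[2, 19, 29, 41]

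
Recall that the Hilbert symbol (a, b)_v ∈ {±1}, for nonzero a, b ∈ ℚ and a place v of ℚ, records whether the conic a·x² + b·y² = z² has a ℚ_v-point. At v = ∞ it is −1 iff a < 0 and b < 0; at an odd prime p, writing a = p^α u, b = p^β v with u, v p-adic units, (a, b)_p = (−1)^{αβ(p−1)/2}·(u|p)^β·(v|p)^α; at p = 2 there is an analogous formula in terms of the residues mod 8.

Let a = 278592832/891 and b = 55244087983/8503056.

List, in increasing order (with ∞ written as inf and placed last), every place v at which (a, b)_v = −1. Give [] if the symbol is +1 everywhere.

Mod squares: a ≡ 407, b ≡ 7. Check v ∈ {∞, 2, 3, 7, 11, 37}.
v=∞: 407 > 0 and 7 > 0  ⇒  (a,b)_∞ = +1.
v=7: a=7^6·(≡1), b=7^9·(≡2) mod 7; (1|7)=+1, (2|7)=+1; (−1)^{6·9·3}·(+1)^9·(+1)^6 = +1.
v=2: v_2(a)=6, v_2(b)=-4; units ≡ 7, 7 (mod 8); ε·ε+αω+βω = 1·1+6·0+-4·0 ≡ 1  ⇒  (a,b)_2 = -1.
v=11: a=11^-1·(≡3), b=11^0·(≡7) mod 11; (3|11)=+1, (7|11)=-1; (−1)^{-1·0·5}·(+1)^0·(-1)^-1 = -1.
v=37: a=37^1·(≡12), b=37^2·(≡34) mod 37; (12|37)=+1, (34|37)=+1; (−1)^{1·2·18}·(+1)^2·(+1)^1 = +1.
v=3: a=3^-4·(≡2), b=3^-12·(≡1) mod 3; (2|3)=-1, (1|3)=+1; (−1)^{-4·-12·1}·(-1)^-12·(+1)^-4 = +1.
Ram(407, 7) = {2, 11}; no ℚ_2-point on the conic.

[2, 11]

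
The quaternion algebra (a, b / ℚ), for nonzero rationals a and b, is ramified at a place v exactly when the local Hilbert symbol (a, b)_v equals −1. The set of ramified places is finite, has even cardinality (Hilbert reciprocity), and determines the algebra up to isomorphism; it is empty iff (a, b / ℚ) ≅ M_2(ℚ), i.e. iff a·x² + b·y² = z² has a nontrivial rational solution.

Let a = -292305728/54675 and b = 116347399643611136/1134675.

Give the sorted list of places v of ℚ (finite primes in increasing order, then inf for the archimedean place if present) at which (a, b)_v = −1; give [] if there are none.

(a, b) ≡ (-8151, 3003) mod (ℚ^×)²; places V = {2, 3, 5, 7, 11, 13, 19, 31, 41, ∞}.
(a,b)_7: α=0, u≡4; β=1, v≡1 (mod 7); (4|7)=+1, (1|7)=+1; sign (−1)^0·+1^1·+1^0 = +1.
(a,b)_∞: sgn(-8151)=−, sgn(3003)=+, so +1.
(a,b)_3: α=-7, u≡1; β=-3, v≡2 (mod 3); (1|3)=+1, (2|3)=-1; sign (−1)^1·+1^-3·-1^-7 = +1.
(a,b)_19: α=1, u≡14; β=2, v≡16 (mod 19); (14|19)=-1, (16|19)=+1; sign (−1)^0·-1^2·+1^1 = +1.
(a,b)_13: α=1, u≡3; β=3, v≡12 (mod 13); (3|13)=+1, (12|13)=+1; sign (−1)^0·+1^3·+1^1 = +1.
(a,b)_5: α=-2, u≡1; β=-2, v≡3 (mod 5); (1|5)=+1, (3|5)=-1; sign (−1)^0·+1^-2·-1^-2 = +1.
(a,b)_41: α=2, u≡9; β=-2, v≡32 (mod 41); (9|41)=+1, (32|41)=+1; sign (−1)^0·+1^-2·+1^2 = +1.
(a,b)_31: α=0, u≡7; β=2, v≡24 (mod 31); (7|31)=+1, (24|31)=-1; sign (−1)^0·+1^2·-1^0 = +1.
(a,b)_2: α=6, β=14; u≡1, v≡3 (mod 8); ε(u)ε(v)=0·1, αω(v)=6·1, βω(u)=14·0; sum ≡ 0  ⇒  +1.
(a,b)_11: α=1, u≡7; β=3, v≡5 (mod 11); (7|11)=-1, (5|11)=+1; sign (−1)^1·-1^3·+1^1 = +1.
Every local symbol is +1, so the conic -8151·x² + 3003·y² = z² has ℚ_v-points for all v and hence a ℚ-point; (a, b / ℚ) ≅ M_2(ℚ).

[]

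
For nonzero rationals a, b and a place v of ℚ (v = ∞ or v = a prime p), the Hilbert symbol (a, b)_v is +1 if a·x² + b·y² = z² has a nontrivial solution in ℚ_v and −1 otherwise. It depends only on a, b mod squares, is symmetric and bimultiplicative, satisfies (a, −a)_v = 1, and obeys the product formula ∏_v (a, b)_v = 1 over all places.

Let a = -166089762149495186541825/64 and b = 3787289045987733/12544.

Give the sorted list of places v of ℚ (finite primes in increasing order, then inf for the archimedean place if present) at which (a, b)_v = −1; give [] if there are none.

(a, b) ≡ (-17843033, 11077) mod (ℚ^×)²; places V = {2, 3, 5, 7, 11, 13, 19, 29, 47, 53, ∞}.
(a,b)_47: α=3, u≡17; β=2, v≡24 (mod 47); (17|47)=+1, (24|47)=+1; sign (−1)^0·+1^2·+1^3 = +1.
(a,b)_53: α=1, u≡30; β=1, v≡48 (mod 53); (30|53)=-1, (48|53)=-1; sign (−1)^0·-1^1·-1^1 = +1.
(a,b)_∞: sgn(-17843033)=−, sgn(11077)=+, so +1.
(a,b)_11: α=4, u≡9; β=3, v≡10 (mod 11); (9|11)=+1, (10|11)=-1; sign (−1)^0·+1^3·-1^4 = +1.
(a,b)_5: α=2, u≡3; β=0, v≡2 (mod 5); (3|5)=-1, (2|5)=-1; sign (−1)^0·-1^0·-1^2 = +1.
(a,b)_7: α=0, u≡1; β=-2, v≡5 (mod 7); (1|7)=+1, (5|7)=-1; sign (−1)^0·+1^-2·-1^0 = +1.
(a,b)_3: α=4, u≡1; β=2, v≡1 (mod 3); (1|3)=+1, (1|3)=+1; sign (−1)^0·+1^2·+1^4 = +1.
(a,b)_19: α=1, u≡4; β=1, v≡13 (mod 19); (4|19)=+1, (13|19)=-1; sign (−1)^1·+1^1·-1^1 = +1.
(a,b)_2: α=-6, β=-8; u≡7, v≡5 (mod 8); ε(u)ε(v)=1·0, αω(v)=-6·1, βω(u)=-8·0; sum ≡ 0  ⇒  +1.
(a,b)_29: α=3, u≡20; β=2, v≡25 (mod 29); (20|29)=+1, (25|29)=+1; sign (−1)^0·+1^2·+1^3 = +1.
(a,b)_13: α=3, u≡3; β=2, v≡12 (mod 13); (3|13)=+1, (12|13)=+1; sign (−1)^0·+1^2·+1^3 = +1.
Every local symbol is +1, so the conic -17843033·x² + 11077·y² = z² has ℚ_v-points for all v and hence a ℚ-point; (a, b / ℚ) ≅ M_2(ℚ).

[]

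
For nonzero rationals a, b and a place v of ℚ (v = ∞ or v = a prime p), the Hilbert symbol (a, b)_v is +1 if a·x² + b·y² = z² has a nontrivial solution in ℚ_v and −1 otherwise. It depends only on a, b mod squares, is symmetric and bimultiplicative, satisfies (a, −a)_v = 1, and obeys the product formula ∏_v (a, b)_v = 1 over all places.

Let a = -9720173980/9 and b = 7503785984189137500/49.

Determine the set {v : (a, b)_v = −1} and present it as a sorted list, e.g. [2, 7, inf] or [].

[3, 23]

Mod squares: a ≡ -55, b ≡ 838695. Check v ∈ {∞, 2, 3, 5, 7, 11, 13, 17, 23}.
v=23: a=23^2·(≡14), b=23^3·(≡14) mod 23; (14|23)=-1, (14|23)=-1; (−1)^{2·3·11}·(-1)^3·(-1)^2 = -1.
v=11: a=11^1·(≡2), b=11^1·(≡5) mod 11; (2|11)=-1, (5|11)=+1; (−1)^{1·1·5}·(-1)^1·(+1)^1 = +1.
v=17: a=17^4·(≡4), b=17^5·(≡4) mod 17; (4|17)=+1, (4|17)=+1; (−1)^{4·5·8}·(+1)^5·(+1)^4 = +1.
v=3: a=3^-2·(≡2), b=3^5·(≡1) mod 3; (2|3)=-1, (1|3)=+1; (−1)^{-2·5·1}·(-1)^5·(+1)^-2 = -1.
v=7: a=7^0·(≡4), b=7^-2·(≡4) mod 7; (4|7)=+1, (4|7)=+1; (−1)^{0·-2·3}·(+1)^-2·(+1)^0 = +1.
v=13: a=13^0·(≡9), b=13^1·(≡9) mod 13; (9|13)=+1, (9|13)=+1; (−1)^{0·1·6}·(+1)^1·(+1)^0 = +1.
v=∞: -55 < 0 and 838695 > 0  ⇒  (a,b)_∞ = +1.
v=2: v_2(a)=2, v_2(b)=2; units ≡ 1, 7 (mod 8); ε·ε+αω+βω = 0·1+2·0+2·0 ≡ 0  ⇒  (a,b)_2 = +1.
v=5: a=5^1·(≡1), b=5^5·(≡1) mod 5; (1|5)=+1, (1|5)=+1; (−1)^{1·5·2}·(+1)^5·(+1)^1 = +1.
Ram(-55, 838695) = {3, 23}; no ℚ_3-point on the conic.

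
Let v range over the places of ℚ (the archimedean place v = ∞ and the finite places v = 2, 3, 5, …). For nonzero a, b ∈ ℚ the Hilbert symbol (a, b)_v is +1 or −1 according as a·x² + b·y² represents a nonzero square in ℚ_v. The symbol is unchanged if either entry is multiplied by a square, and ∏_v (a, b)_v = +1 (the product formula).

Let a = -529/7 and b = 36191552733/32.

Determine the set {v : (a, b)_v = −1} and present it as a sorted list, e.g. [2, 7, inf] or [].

[7, 31]

(a, b) ≡ (-7, 41354) mod (ℚ^×)²; places V = {2, 3, 7, 23, 29, 31, ∞}.
(a,b)_23: α=2, u≡13; β=1, v≡9 (mod 23); (13|23)=+1, (9|23)=+1; sign (−1)^0·+1^1·+1^2 = +1.
(a,b)_3: α=0, u≡2; β=6, v≡2 (mod 3); (2|3)=-1, (2|3)=-1; sign (−1)^0·-1^6·-1^0 = +1.
(a,b)_2: α=0, β=-5; u≡1, v≡5 (mod 8); ε(u)ε(v)=0·0, αω(v)=0·1, βω(u)=-5·0; sum ≡ 0  ⇒  +1.
(a,b)_7: α=-1, u≡3; β=4, v≡5 (mod 7); (3|7)=-1, (5|7)=-1; sign (−1)^0·-1^4·-1^-1 = -1.
(a,b)_∞: sgn(-7)=−, sgn(41354)=+, so +1.
(a,b)_29: α=0, u≡28; β=1, v≡9 (mod 29); (28|29)=+1, (9|29)=+1; sign (−1)^0·+1^1·+1^0 = +1.
(a,b)_31: α=0, u≡13; β=1, v≡19 (mod 31); (13|31)=-1, (19|31)=+1; sign (−1)^0·-1^1·+1^0 = -1.
|Ram(-7, 41354)| = 2, even; anisotropic at {7, 31}.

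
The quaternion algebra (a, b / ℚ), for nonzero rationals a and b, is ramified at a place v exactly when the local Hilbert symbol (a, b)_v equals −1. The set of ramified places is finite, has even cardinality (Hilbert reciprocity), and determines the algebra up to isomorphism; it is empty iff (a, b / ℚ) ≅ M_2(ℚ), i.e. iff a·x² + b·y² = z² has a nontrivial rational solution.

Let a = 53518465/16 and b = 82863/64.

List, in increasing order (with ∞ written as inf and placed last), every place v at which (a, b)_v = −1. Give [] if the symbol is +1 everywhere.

Mod squares: a ≡ 185185, b ≡ 1023. Check v ∈ {∞, 2, 3, 5, 7, 11, 13, 17, 31, 37}.
v=2: v_2(a)=-4, v_2(b)=-6; units ≡ 1, 7 (mod 8); ε·ε+αω+βω = 0·1+-4·0+-6·0 ≡ 0  ⇒  (a,b)_2 = +1.
v=∞: 185185 > 0 and 1023 > 0  ⇒  (a,b)_∞ = +1.
v=11: a=11^1·(≡3), b=11^1·(≡1) mod 11; (3|11)=+1, (1|11)=+1; (−1)^{1·1·5}·(+1)^1·(+1)^1 = -1.
v=37: a=37^1·(≡28), b=37^0·(≡35) mod 37; (28|37)=+1, (35|37)=-1; (−1)^{1·0·18}·(+1)^0·(-1)^1 = -1.
v=31: a=31^0·(≡6), b=31^1·(≡19) mod 31; (6|31)=-1, (19|31)=+1; (−1)^{0·1·15}·(-1)^1·(+1)^0 = -1.
v=13: a=13^1·(≡10), b=13^0·(≡12) mod 13; (10|13)=+1, (12|13)=+1; (−1)^{1·0·6}·(+1)^0·(+1)^1 = +1.
v=5: a=5^1·(≡3), b=5^0·(≡2) mod 5; (3|5)=-1, (2|5)=-1; (−1)^{1·0·2}·(-1)^0·(-1)^1 = -1.
v=17: a=17^2·(≡13), b=17^0·(≡3) mod 17; (13|17)=+1, (3|17)=-1; (−1)^{2·0·8}·(+1)^0·(-1)^2 = +1.
v=7: a=7^1·(≡2), b=7^0·(≡4) mod 7; (2|7)=+1, (4|7)=+1; (−1)^{1·0·3}·(+1)^0·(+1)^1 = +1.
v=3: a=3^0·(≡1), b=3^5·(≡2) mod 3; (1|3)=+1, (2|3)=-1; (−1)^{0·5·1}·(+1)^5·(-1)^0 = +1.
Ram(185185, 1023) = {5, 11, 31, 37}; no ℚ_5-point on the conic.

[5, 11, 31, 37]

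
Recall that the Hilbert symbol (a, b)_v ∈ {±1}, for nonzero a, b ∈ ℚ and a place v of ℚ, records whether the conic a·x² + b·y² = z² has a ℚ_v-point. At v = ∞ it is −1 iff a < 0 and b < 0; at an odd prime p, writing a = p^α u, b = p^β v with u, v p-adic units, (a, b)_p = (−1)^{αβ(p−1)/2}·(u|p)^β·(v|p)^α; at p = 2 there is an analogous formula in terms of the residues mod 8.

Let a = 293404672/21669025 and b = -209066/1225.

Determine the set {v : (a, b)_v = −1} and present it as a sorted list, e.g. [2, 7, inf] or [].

Mod squares: a ≡ 37, b ≡ -209066. Check v ∈ {∞, 2, 5, 7, 11, 13, 17, 19, 37, 43}.
v=43: a=43^0·(≡19), b=43^1·(≡6) mod 43; (19|43)=-1, (6|43)=+1; (−1)^{0·1·21}·(-1)^1·(+1)^0 = -1.
v=∞: 37 > 0 and -209066 < 0  ⇒  (a,b)_∞ = +1.
v=13: a=13^0·(≡2), b=13^1·(≡4) mod 13; (2|13)=-1, (4|13)=+1; (−1)^{0·1·6}·(-1)^1·(+1)^0 = -1.
v=17: a=17^0·(≡12), b=17^1·(≡10) mod 17; (12|17)=-1, (10|17)=-1; (−1)^{0·1·8}·(-1)^1·(-1)^0 = -1.
v=2: v_2(a)=16, v_2(b)=1; units ≡ 5, 3 (mod 8); ε·ε+αω+βω = 0·1+16·1+1·1 ≡ 1  ⇒  (a,b)_2 = -1.
v=37: a=37^1·(≡26), b=37^0·(≡33) mod 37; (26|37)=+1, (33|37)=+1; (−1)^{1·0·18}·(+1)^0·(+1)^1 = +1.
v=7: a=7^-4·(≡4), b=7^-2·(≡6) mod 7; (4|7)=+1, (6|7)=-1; (−1)^{-4·-2·3}·(+1)^-2·(-1)^-4 = +1.
v=11: a=11^2·(≡9), b=11^1·(≡6) mod 11; (9|11)=+1, (6|11)=-1; (−1)^{2·1·5}·(+1)^1·(-1)^2 = +1.
v=5: a=5^-2·(≡2), b=5^-2·(≡1) mod 5; (2|5)=-1, (1|5)=+1; (−1)^{-2·-2·2}·(-1)^-2·(+1)^-2 = +1.
v=19: a=19^-2·(≡15), b=19^0·(≡18) mod 19; (15|19)=-1, (18|19)=-1; (−1)^{-2·0·9}·(-1)^0·(-1)^-2 = +1.
(37, -209066 / ℚ) ramifies at {2, 13, 17, 43}: a division algebra.

[2, 13, 17, 43]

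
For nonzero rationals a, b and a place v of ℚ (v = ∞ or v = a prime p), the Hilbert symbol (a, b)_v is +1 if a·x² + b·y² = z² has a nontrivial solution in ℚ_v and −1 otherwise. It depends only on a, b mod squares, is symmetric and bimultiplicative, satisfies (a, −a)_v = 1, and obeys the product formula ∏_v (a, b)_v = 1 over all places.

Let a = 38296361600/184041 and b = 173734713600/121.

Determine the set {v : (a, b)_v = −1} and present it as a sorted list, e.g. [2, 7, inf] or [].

[3, 23]

(a, b) ≡ (488474, 554001) mod (ℚ^×)²; places V = {2, 3, 5, 7, 11, 13, 23, 31, 37, 41, ∞}.
(a,b)_31: α=0, u≡4; β=1, v≡11 (mod 31); (4|31)=+1, (11|31)=-1; sign (−1)^0·+1^1·-1^0 = +1.
(a,b)_5: α=2, u≡4; β=2, v≡4 (mod 5); (4|5)=+1, (4|5)=+1; sign (−1)^0·+1^2·+1^2 = +1.
(a,b)_23: α=1, u≡8; β=1, v≡18 (mod 23); (8|23)=+1, (18|23)=+1; sign (−1)^1·+1^1·+1^1 = -1.
(a,b)_11: α=-2, u≡8; β=-2, v≡8 (mod 11); (8|11)=-1, (8|11)=-1; sign (−1)^0·-1^-2·-1^-2 = +1.
(a,b)_∞: sgn(488474)=+, sgn(554001)=+, so +1.
(a,b)_7: α=3, u≡6; β=3, v≡1 (mod 7); (6|7)=-1, (1|7)=+1; sign (−1)^1·-1^3·+1^3 = +1.
(a,b)_13: α=-2, u≡12; β=0, v≡8 (mod 13); (12|13)=+1, (8|13)=-1; sign (−1)^0·+1^0·-1^-2 = +1.
(a,b)_3: α=-2, u≡2; β=1, v≡2 (mod 3); (2|3)=-1, (2|3)=-1; sign (−1)^0·-1^1·-1^-2 = -1.
(a,b)_41: α=1, u≡17; β=0, v≡20 (mod 41); (17|41)=-1, (20|41)=+1; sign (−1)^0·-1^0·+1^1 = +1.
(a,b)_2: α=7, β=8; u≡5, v≡1 (mod 8); ε(u)ε(v)=0·0, αω(v)=7·0, βω(u)=8·1; sum ≡ 0  ⇒  +1.
(a,b)_37: α=1, u≡7; β=1, v≡7 (mod 37); (7|37)=+1, (7|37)=+1; sign (−1)^0·+1^1·+1^1 = +1.
(488474, 554001 / ℚ) ramifies at {3, 23}: a division algebra.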